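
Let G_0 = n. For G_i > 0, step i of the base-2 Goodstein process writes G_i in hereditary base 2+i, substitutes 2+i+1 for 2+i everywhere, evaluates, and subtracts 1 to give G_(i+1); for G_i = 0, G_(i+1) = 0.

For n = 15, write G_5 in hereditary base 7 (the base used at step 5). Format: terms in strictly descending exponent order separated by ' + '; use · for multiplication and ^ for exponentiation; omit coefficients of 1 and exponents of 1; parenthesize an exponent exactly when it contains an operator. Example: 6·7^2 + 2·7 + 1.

7^(7 + 1) + 7^7

step 0: 15 = 2^(2 + 1) + 2^2 + 2 + 1; sub 3 for 2: 3^(3 + 1) + 3^3 + 3 + 1; = 112; G_1 = 112−1 = 111
step 1: 111 = 3^(3 + 1) + 3^3 + 3; sub 4 for 3: 4^(4 + 1) + 4^4 + 4; = 1284; G_2 = 1284−1 = 1283
step 2: 1283 = 4^(4 + 1) + 4^4 + 3; sub 5 for 4: 5^(5 + 1) + 5^5 + 3; = 18753; G_3 = 18753−1 = 18752
step 3: 18752 = 5^(5 + 1) + 5^5 + 2; sub 6 for 5: 6^(6 + 1) + 6^6 + 2; = 326594; G_4 = 326594−1 = 326593
step 4: 326593 = 6^(6 + 1) + 6^6 + 1; sub 7 for 6: 7^(7 + 1) + 7^7 + 1; = 6588345; G_5 = 6588345−1 = 6588344
step 5: 6588344 = 7^(7 + 1) + 7^7; sub 8 for 7: 8^(8 + 1) + 8^8; = 150994944; G_6 = 150994944−1 = 150994943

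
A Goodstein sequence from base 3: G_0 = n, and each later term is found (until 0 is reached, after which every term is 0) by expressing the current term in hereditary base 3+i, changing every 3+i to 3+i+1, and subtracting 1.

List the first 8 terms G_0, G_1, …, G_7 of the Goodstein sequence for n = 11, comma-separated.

11, 17, 25, 35, 39, 43, 47, 51

base 3: 11 = 3^2 + 2; at 4: 4^2 + 2 = 18; next = 17
base 4: 17 = 4^2 + 1; at 5: 5^2 + 1 = 26; next = 25
base 5: 25 = 5^2; at 6: 6^2 = 36; next = 35
base 6: 35 = 5·6 + 5; at 7: 5·7 + 5 = 40; next = 39
base 7: 39 = 5·7 + 4; at 8: 5·8 + 4 = 44; next = 43
base 8: 43 = 5·8 + 3; at 9: 5·9 + 3 = 48; next = 47
base 9: 47 = 5·9 + 2; at 10: 5·10 + 2 = 52; next = 51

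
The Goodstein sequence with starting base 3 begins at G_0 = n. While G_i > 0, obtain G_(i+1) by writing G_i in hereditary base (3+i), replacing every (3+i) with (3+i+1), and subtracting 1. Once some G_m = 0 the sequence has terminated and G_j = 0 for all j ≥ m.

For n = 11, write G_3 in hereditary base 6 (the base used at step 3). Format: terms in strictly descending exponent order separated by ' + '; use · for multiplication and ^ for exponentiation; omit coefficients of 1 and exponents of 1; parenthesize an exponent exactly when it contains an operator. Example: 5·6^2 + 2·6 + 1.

G_0 = 11. HB_3(11) = 3^2 + 2. Bump = 18. G_1 = 17.
G_1 = 17. HB_4(17) = 4^2 + 1. Bump = 26. G_2 = 25.
G_2 = 25. HB_5(25) = 5^2. Bump = 36. G_3 = 35.
G_3 = 35. HB_6(35) = 5·6 + 5. Bump = 40. G_4 = 39.

5·6 + 5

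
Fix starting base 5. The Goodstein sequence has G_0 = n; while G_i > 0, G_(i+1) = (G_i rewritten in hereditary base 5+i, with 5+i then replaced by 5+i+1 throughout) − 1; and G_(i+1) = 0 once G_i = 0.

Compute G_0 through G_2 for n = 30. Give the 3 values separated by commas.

step 0: 30 = 5^2 + 5; sub 6 for 5: 6^2 + 6; = 42; G_1 = 42−1 = 41
step 1: 41 = 6^2 + 5; sub 7 for 6: 7^2 + 5; = 54; G_2 = 54−1 = 53

30, 41, 53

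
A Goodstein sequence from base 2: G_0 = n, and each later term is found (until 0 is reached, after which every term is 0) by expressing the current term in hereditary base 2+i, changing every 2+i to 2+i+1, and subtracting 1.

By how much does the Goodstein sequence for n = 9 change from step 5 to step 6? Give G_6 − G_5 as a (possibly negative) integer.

step 0: 9 = 2^(2 + 1) + 1; sub 3 for 2: 3^(3 + 1) + 1; = 82; G_1 = 82−1 = 81
step 1: 81 = 3^(3 + 1); sub 4 for 3: 4^(4 + 1); = 1024; G_2 = 1024−1 = 1023
step 2: 1023 = 3·4^4 + 3·4^3 + 3·4^2 + 3·4 + 3; sub 5 for 4: 3·5^5 + 3·5^3 + 3·5^2 + 3·5 + 3; = 9843; G_3 = 9843−1 = 9842
step 3: 9842 = 3·5^5 + 3·5^3 + 3·5^2 + 3·5 + 2; sub 6 for 5: 3·6^6 + 3·6^3 + 3·6^2 + 3·6 + 2; = 140744; G_4 = 140744−1 = 140743
step 4: 140743 = 3·6^6 + 3·6^3 + 3·6^2 + 3·6 + 1; sub 7 for 6: 3·7^7 + 3·7^3 + 3·7^2 + 3·7 + 1; = 2471827; G_5 = 2471827−1 = 2471826
step 5: 2471826 = 3·7^7 + 3·7^3 + 3·7^2 + 3·7; sub 8 for 7: 3·8^8 + 3·8^3 + 3·8^2 + 3·8; = 50333400; G_6 = 50333400−1 = 50333399

47861573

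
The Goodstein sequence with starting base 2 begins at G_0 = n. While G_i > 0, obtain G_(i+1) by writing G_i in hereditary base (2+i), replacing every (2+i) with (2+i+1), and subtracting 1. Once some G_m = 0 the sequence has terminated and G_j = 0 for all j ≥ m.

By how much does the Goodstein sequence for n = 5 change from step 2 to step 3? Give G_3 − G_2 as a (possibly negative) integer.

212

G_0=5  [base 2] 2^2 + 1  →[2↦3]→  3^3 + 1 = 28  −1 ⇒ G_1=27
G_1=27  [base 3] 3^3  →[3↦4]→  4^4 = 256  −1 ⇒ G_2=255
G_2=255  [base 4] 3·4^3 + 3·4^2 + 3·4 + 3  →[4↦5]→  3·5^3 + 3·5^2 + 3·5 + 3 = 468  −1 ⇒ G_3=467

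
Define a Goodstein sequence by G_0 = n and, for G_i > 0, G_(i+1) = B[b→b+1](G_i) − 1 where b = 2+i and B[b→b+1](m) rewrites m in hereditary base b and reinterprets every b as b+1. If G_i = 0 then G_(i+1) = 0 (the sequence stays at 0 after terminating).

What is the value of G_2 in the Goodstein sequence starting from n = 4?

G_0 = 4. HB_2(4) = 2^2. Bump = 27. G_1 = 26.
G_1 = 26. HB_3(26) = 2·3^2 + 2·3 + 2. Bump = 42. G_2 = 41.

41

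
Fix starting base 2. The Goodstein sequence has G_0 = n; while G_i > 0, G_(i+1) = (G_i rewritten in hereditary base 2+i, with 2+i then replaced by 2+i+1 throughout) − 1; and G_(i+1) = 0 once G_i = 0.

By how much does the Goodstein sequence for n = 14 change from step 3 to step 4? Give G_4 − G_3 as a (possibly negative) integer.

14 —HB2→ 2^(2 + 1) + 2^2 + 2 —bump→ 3^(3 + 1) + 3^3 + 3 = 111 —(−1)→ 110
110 —HB3→ 3^(3 + 1) + 3^3 + 2 —bump→ 4^(4 + 1) + 4^4 + 2 = 1282 —(−1)→ 1281
1281 —HB4→ 4^(4 + 1) + 4^4 + 1 —bump→ 5^(5 + 1) + 5^5 + 1 = 18751 —(−1)→ 18750
18750 —HB5→ 5^(5 + 1) + 5^5 —bump→ 6^(6 + 1) + 6^6 = 326592 —(−1)→ 326591

307841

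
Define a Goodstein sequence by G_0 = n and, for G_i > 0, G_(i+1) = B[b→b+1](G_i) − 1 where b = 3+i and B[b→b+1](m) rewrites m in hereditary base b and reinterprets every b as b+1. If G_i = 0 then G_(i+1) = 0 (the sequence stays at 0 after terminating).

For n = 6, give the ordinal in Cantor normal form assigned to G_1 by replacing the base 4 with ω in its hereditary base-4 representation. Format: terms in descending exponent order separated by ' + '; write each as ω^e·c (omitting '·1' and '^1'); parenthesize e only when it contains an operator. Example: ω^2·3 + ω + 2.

step 0: 6 = 2·3; sub 4 for 3: 2·4; = 8; G_1 = 8−1 = 7
step 1: 7 = 4 + 3; sub 5 for 4: 5 + 3; = 8; G_2 = 8−1 = 7

ω + 3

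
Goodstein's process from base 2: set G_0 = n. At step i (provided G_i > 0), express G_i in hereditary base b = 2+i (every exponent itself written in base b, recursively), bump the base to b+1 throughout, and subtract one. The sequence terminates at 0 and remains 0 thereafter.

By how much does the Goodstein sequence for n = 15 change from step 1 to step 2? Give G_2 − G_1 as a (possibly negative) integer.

1172

G_0=15  [base 2] 2^(2 + 1) + 2^2 + 2 + 1  →[2↦3]→  3^(3 + 1) + 3^3 + 3 + 1 = 112  −1 ⇒ G_1=111
G_1=111  [base 3] 3^(3 + 1) + 3^3 + 3  →[3↦4]→  4^(4 + 1) + 4^4 + 4 = 1284  −1 ⇒ G_2=1283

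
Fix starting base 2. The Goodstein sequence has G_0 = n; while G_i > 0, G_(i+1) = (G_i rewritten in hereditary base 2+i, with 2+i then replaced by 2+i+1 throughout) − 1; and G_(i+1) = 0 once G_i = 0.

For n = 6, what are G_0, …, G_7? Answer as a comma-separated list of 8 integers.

6, 29, 257, 3125, 46655, 98039, 187243, 332147

i=0: 6 = 2^2 + 2 (b=2); 2→3: 3^3 + 3 = 30; 30−1 = 29
i=1: 29 = 3^3 + 2 (b=3); 3→4: 4^4 + 2 = 258; 258−1 = 257
i=2: 257 = 4^4 + 1 (b=4); 4→5: 5^5 + 1 = 3126; 3126−1 = 3125
i=3: 3125 = 5^5 (b=5); 5→6: 6^6 = 46656; 46656−1 = 46655
i=4: 46655 = 5·6^5 + 5·6^4 + 5·6^3 + 5·6^2 + 5·6 + 5 (b=6); 6→7: 5·7^5 + 5·7^4 + 5·7^3 + 5·7^2 + 5·7 + 5 = 98040; 98040−1 = 98039
i=5: 98039 = 5·7^5 + 5·7^4 + 5·7^3 + 5·7^2 + 5·7 + 4 (b=7); 7→8: 5·8^5 + 5·8^4 + 5·8^3 + 5·8^2 + 5·8 + 4 = 187244; 187244−1 = 187243
i=6: 187243 = 5·8^5 + 5·8^4 + 5·8^3 + 5·8^2 + 5·8 + 3 (b=8); 8→9: 5·9^5 + 5·9^4 + 5·9^3 + 5·9^2 + 5·9 + 3 = 332148; 332148−1 = 332147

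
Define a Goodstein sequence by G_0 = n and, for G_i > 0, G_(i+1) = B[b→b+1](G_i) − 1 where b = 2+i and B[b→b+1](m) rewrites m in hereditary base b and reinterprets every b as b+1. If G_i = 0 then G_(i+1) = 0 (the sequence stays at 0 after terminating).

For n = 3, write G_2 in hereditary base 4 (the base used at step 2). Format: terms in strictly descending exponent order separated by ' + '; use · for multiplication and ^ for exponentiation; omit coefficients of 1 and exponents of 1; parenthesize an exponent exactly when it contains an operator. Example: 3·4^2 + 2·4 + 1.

3

3 —HB2→ 2 + 1 —bump→ 3 + 1 = 4 —(−1)→ 3
3 —HB3→ 3 —bump→ 4 = 4 —(−1)→ 3
3 —HB4→ 3 —bump→ 3 = 3 —(−1)→ 2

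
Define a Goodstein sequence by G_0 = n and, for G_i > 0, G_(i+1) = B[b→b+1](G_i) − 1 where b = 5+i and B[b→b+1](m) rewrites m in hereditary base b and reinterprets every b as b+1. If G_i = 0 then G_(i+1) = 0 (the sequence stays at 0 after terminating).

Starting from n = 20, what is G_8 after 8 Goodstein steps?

36

[0] 20 ≡ 4·5 (base 5). Lift 6: 24. −1: 23.
[1] 23 ≡ 3·6 + 5 (base 6). Lift 7: 26. −1: 25.
[2] 25 ≡ 3·7 + 4 (base 7). Lift 8: 28. −1: 27.
[3] 27 ≡ 3·8 + 3 (base 8). Lift 9: 30. −1: 29.
[4] 29 ≡ 3·9 + 2 (base 9). Lift 10: 32. −1: 31.
[5] 31 ≡ 3·10 + 1 (base 10). Lift 11: 34. −1: 33.
[6] 33 ≡ 3·11 (base 11). Lift 12: 36. −1: 35.
[7] 35 ≡ 2·12 + 11 (base 12). Lift 13: 37. −1: 36.
[8] 36 ≡ 2·13 + 10 (base 13). Lift 14: 38. −1: 37.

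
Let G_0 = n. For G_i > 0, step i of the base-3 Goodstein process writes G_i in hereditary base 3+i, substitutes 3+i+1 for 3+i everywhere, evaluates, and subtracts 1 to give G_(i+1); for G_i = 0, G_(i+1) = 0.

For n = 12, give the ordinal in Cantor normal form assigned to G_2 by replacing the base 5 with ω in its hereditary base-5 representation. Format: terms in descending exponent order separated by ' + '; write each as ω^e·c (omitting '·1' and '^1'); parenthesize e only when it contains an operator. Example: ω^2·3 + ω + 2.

ω^2 + 2

G_0=12  [base 3] 3^2 + 3  →[3↦4]→  4^2 + 4 = 20  −1 ⇒ G_1=19
G_1=19  [base 4] 4^2 + 3  →[4↦5]→  5^2 + 3 = 28  −1 ⇒ G_2=27
G_2=27  [base 5] 5^2 + 2  →[5↦6]→  6^2 + 2 = 38  −1 ⇒ G_3=37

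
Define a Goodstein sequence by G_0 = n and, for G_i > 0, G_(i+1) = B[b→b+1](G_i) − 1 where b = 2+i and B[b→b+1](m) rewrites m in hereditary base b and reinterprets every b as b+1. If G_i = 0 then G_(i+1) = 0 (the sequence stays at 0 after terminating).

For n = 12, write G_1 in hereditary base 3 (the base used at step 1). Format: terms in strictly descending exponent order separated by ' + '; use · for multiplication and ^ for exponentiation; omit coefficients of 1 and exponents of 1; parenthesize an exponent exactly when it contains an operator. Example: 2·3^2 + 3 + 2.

G_0=12  [base 2] 2^(2 + 1) + 2^2  →[2↦3]→  3^(3 + 1) + 3^3 = 108  −1 ⇒ G_1=107
G_1=107  [base 3] 3^(3 + 1) + 2·3^2 + 2·3 + 2  →[3↦4]→  4^(4 + 1) + 2·4^2 + 2·4 + 2 = 1066  −1 ⇒ G_2=1065

3^(3 + 1) + 2·3^2 + 2·3 + 2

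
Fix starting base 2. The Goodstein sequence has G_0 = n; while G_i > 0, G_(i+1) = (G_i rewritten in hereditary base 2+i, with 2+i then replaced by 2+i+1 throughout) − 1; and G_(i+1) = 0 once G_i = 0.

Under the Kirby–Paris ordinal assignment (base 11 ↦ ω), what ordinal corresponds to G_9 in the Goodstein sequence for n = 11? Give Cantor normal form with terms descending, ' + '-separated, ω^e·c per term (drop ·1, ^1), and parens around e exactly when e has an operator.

G_0 = 11. HB_2(11) = 2^(2 + 1) + 2 + 1. Bump = 85. G_1 = 84.
G_1 = 84. HB_3(84) = 3^(3 + 1) + 3. Bump = 1028. G_2 = 1027.
G_2 = 1027. HB_4(1027) = 4^(4 + 1) + 3. Bump = 15628. G_3 = 15627.
G_3 = 15627. HB_5(15627) = 5^(5 + 1) + 2. Bump = 279938. G_4 = 279937.
G_4 = 279937. HB_6(279937) = 6^(6 + 1) + 1. Bump = 5764802. G_5 = 5764801.
G_5 = 5764801. HB_7(5764801) = 7^(7 + 1). Bump = 134217728. G_6 = 134217727.
G_6 = 134217727. HB_8(134217727) = 7·8^8 + 7·8^7 + 7·8^6 + 7·8^5 + 7·8^4 + 7·8^3 + 7·8^2 + 7·8 + 7. Bump = 2749609303. G_7 = 2749609302.
G_7 = 2749609302. HB_9(2749609302) = 7·9^9 + 7·9^7 + 7·9^6 + 7·9^5 + 7·9^4 + 7·9^3 + 7·9^2 + 7·9 + 6. Bump = 70077777776. G_8 = 70077777775.
G_8 = 70077777775. HB_10(70077777775) = 7·10^10 + 7·10^7 + 7·10^6 + 7·10^5 + 7·10^4 + 7·10^3 + 7·10^2 + 7·10 + 5. Bump = 1997331745491. G_9 = 1997331745490.

ω^ω·7 + ω^7·7 + ω^6·7 + ω^5·7 + ω^4·7 + ω^3·7 + ω^2·7 + ω·7 + 4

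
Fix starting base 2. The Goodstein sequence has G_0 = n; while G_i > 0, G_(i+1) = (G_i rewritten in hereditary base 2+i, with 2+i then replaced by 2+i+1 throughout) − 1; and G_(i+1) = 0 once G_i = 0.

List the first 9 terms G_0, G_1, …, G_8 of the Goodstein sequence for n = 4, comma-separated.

4 —HB2→ 2^2 —bump→ 3^3 = 27 —(−1)→ 26
26 —HB3→ 2·3^2 + 2·3 + 2 —bump→ 2·4^2 + 2·4 + 2 = 42 —(−1)→ 41
41 —HB4→ 2·4^2 + 2·4 + 1 —bump→ 2·5^2 + 2·5 + 1 = 61 —(−1)→ 60
60 —HB5→ 2·5^2 + 2·5 —bump→ 2·6^2 + 2·6 = 84 —(−1)→ 83
83 —HB6→ 2·6^2 + 6 + 5 —bump→ 2·7^2 + 7 + 5 = 110 —(−1)→ 109
109 —HB7→ 2·7^2 + 7 + 4 —bump→ 2·8^2 + 8 + 4 = 140 —(−1)→ 139
139 —HB8→ 2·8^2 + 8 + 3 —bump→ 2·9^2 + 9 + 3 = 174 —(−1)→ 173
173 —HB9→ 2·9^2 + 9 + 2 —bump→ 2·10^2 + 10 + 2 = 212 —(−1)→ 211

4, 26, 41, 60, 83, 109, 139, 173, 211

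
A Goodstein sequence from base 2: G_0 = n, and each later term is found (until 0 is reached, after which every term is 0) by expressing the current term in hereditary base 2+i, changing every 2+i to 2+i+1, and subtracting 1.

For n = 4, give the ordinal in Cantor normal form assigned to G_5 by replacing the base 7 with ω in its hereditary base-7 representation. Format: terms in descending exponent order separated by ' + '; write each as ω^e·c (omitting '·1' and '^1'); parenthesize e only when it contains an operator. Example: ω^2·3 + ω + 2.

ω^2·2 + ω + 4

G_0 = 4. HB_2(4) = 2^2. Bump = 27. G_1 = 26.
G_1 = 26. HB_3(26) = 2·3^2 + 2·3 + 2. Bump = 42. G_2 = 41.
G_2 = 41. HB_4(41) = 2·4^2 + 2·4 + 1. Bump = 61. G_3 = 60.
G_3 = 60. HB_5(60) = 2·5^2 + 2·5. Bump = 84. G_4 = 83.
G_4 = 83. HB_6(83) = 2·6^2 + 6 + 5. Bump = 110. G_5 = 109.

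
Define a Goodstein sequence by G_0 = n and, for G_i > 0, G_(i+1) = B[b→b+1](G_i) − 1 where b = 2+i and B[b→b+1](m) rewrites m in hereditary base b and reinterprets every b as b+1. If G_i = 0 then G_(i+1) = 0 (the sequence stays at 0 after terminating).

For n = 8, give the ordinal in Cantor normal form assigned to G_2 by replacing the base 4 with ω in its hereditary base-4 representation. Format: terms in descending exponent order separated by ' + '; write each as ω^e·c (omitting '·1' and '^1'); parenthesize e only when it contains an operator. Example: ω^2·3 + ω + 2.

base 2: 8 = 2^(2 + 1); at 3: 3^(3 + 1) = 81; next = 80
base 3: 80 = 2·3^3 + 2·3^2 + 2·3 + 2; at 4: 2·4^4 + 2·4^2 + 2·4 + 2 = 554; next = 553
base 4: 553 = 2·4^4 + 2·4^2 + 2·4 + 1; at 5: 2·5^5 + 2·5^2 + 2·5 + 1 = 6311; next = 6310

ω^ω·2 + ω^2·2 + ω·2 + 1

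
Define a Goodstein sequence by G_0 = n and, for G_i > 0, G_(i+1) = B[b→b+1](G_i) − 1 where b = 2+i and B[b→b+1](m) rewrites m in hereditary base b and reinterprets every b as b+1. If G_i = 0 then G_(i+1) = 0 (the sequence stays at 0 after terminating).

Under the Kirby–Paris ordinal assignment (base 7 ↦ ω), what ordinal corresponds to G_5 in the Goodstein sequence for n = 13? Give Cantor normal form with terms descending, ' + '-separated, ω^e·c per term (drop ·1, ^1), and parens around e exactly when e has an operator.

G_0 = 13. HB_2(13) = 2^(2 + 1) + 2^2 + 1. Bump = 109. G_1 = 108.
G_1 = 108. HB_3(108) = 3^(3 + 1) + 3^3. Bump = 1280. G_2 = 1279.
G_2 = 1279. HB_4(1279) = 4^(4 + 1) + 3·4^3 + 3·4^2 + 3·4 + 3. Bump = 16093. G_3 = 16092.
G_3 = 16092. HB_5(16092) = 5^(5 + 1) + 3·5^3 + 3·5^2 + 3·5 + 2. Bump = 280712. G_4 = 280711.
G_4 = 280711. HB_6(280711) = 6^(6 + 1) + 3·6^3 + 3·6^2 + 3·6 + 1. Bump = 5765999. G_5 = 5765998.

ω^(ω + 1) + ω^3·3 + ω^2·3 + ω·3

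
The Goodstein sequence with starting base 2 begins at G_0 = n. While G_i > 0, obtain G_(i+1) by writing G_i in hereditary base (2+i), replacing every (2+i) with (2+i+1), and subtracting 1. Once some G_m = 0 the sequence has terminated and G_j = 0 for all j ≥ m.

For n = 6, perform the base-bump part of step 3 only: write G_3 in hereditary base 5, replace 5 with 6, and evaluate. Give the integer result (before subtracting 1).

i=0: 6 = 2^2 + 2 (b=2); 2→3: 3^3 + 3 = 30; 30−1 = 29
i=1: 29 = 3^3 + 2 (b=3); 3→4: 4^4 + 2 = 258; 258−1 = 257
i=2: 257 = 4^4 + 1 (b=4); 4→5: 5^5 + 1 = 3126; 3126−1 = 3125
i=3: 3125 = 5^5 (b=5); 5→6: 6^6 = 46656; 46656−1 = 46655

46656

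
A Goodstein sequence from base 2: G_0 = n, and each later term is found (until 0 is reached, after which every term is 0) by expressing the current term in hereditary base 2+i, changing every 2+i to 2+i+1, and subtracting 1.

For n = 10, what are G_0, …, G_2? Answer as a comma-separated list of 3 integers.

10, 83, 1025

[0] 10 ≡ 2^(2 + 1) + 2 (base 2). Lift 3: 84. −1: 83.
[1] 83 ≡ 3^(3 + 1) + 2 (base 3). Lift 4: 1026. −1: 1025.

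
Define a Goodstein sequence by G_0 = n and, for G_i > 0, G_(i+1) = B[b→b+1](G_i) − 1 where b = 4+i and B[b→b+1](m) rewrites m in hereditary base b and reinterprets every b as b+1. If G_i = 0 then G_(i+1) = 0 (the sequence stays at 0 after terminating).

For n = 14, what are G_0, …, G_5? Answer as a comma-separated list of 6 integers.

G_0 = 14. HB_4(14) = 3·4 + 2. Bump = 17. G_1 = 16.
G_1 = 16. HB_5(16) = 3·5 + 1. Bump = 19. G_2 = 18.
G_2 = 18. HB_6(18) = 3·6. Bump = 21. G_3 = 20.
G_3 = 20. HB_7(20) = 2·7 + 6. Bump = 22. G_4 = 21.
G_4 = 21. HB_8(21) = 2·8 + 5. Bump = 23. G_5 = 22.

14, 16, 18, 20, 21, 22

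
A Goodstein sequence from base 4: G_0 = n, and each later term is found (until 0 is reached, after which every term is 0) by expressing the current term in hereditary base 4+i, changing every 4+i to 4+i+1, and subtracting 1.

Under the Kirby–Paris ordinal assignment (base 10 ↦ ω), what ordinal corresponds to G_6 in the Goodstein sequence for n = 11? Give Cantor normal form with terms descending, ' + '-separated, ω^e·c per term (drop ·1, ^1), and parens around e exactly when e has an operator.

[0] 11 ≡ 2·4 + 3 (base 4). Lift 5: 13. −1: 12.
[1] 12 ≡ 2·5 + 2 (base 5). Lift 6: 14. −1: 13.
[2] 13 ≡ 2·6 + 1 (base 6). Lift 7: 15. −1: 14.
[3] 14 ≡ 2·7 (base 7). Lift 8: 16. −1: 15.
[4] 15 ≡ 8 + 7 (base 8). Lift 9: 16. −1: 15.
[5] 15 ≡ 9 + 6 (base 9). Lift 10: 16. −1: 15.
[6] 15 ≡ 10 + 5 (base 10). Lift 11: 16. −1: 15.

ω + 5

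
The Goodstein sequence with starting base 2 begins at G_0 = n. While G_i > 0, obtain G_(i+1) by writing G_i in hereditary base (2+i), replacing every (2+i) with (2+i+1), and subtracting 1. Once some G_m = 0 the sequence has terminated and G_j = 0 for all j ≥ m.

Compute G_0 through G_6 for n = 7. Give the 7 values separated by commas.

7, 30, 259, 3127, 46657, 823543, 16777215

[0] 7 ≡ 2^2 + 2 + 1 (base 2). Lift 3: 31. −1: 30.
[1] 30 ≡ 3^3 + 3 (base 3). Lift 4: 260. −1: 259.
[2] 259 ≡ 4^4 + 3 (base 4). Lift 5: 3128. −1: 3127.
[3] 3127 ≡ 5^5 + 2 (base 5). Lift 6: 46658. −1: 46657.
[4] 46657 ≡ 6^6 + 1 (base 6). Lift 7: 823544. −1: 823543.
[5] 823543 ≡ 7^7 (base 7). Lift 8: 16777216. −1: 16777215.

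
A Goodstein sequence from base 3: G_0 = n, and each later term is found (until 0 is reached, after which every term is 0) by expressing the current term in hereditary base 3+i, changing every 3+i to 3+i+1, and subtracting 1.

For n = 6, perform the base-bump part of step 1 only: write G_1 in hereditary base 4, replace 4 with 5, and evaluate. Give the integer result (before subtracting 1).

8

(0) 6|_3 = 2·3 ↦ 2·4|_4 = 8 ⇒ 7
(1) 7|_4 = 4 + 3 ↦ 5 + 3|_5 = 8 ⇒ 7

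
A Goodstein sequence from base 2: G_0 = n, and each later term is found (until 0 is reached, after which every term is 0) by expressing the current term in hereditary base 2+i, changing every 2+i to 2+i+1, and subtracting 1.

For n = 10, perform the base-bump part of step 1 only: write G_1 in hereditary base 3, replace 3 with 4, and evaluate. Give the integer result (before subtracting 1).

G_0 = 10. HB_2(10) = 2^(2 + 1) + 2. Bump = 84. G_1 = 83.
G_1 = 83. HB_3(83) = 3^(3 + 1) + 2. Bump = 1026. G_2 = 1025.

1026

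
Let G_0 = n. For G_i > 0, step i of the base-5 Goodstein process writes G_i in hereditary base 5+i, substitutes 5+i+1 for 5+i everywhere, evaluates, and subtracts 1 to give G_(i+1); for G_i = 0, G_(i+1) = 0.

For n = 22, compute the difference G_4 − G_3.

2

G_0 = 22. HB_5(22) = 4·5 + 2. Bump = 26. G_1 = 25.
G_1 = 25. HB_6(25) = 4·6 + 1. Bump = 29. G_2 = 28.
G_2 = 28. HB_7(28) = 4·7. Bump = 32. G_3 = 31.
G_3 = 31. HB_8(31) = 3·8 + 7. Bump = 34. G_4 = 33.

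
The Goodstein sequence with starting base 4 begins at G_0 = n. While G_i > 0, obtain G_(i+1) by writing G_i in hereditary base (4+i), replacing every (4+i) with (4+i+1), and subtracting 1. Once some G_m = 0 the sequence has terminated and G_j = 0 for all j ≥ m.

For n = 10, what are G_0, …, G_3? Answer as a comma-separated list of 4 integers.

G_0 = 10. HB_4(10) = 2·4 + 2. Bump = 12. G_1 = 11.
G_1 = 11. HB_5(11) = 2·5 + 1. Bump = 13. G_2 = 12.
G_2 = 12. HB_6(12) = 2·6. Bump = 14. G_3 = 13.

10, 11, 12, 13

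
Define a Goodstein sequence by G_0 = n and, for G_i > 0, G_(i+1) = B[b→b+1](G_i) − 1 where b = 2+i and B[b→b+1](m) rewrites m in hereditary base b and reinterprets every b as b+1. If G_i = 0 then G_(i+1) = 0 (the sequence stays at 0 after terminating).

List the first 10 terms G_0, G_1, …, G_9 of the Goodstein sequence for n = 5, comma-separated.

G_0=5  [base 2] 2^2 + 1  →[2↦3]→  3^3 + 1 = 28  −1 ⇒ G_1=27
G_1=27  [base 3] 3^3  →[3↦4]→  4^4 = 256  −1 ⇒ G_2=255
G_2=255  [base 4] 3·4^3 + 3·4^2 + 3·4 + 3  →[4↦5]→  3·5^3 + 3·5^2 + 3·5 + 3 = 468  −1 ⇒ G_3=467
G_3=467  [base 5] 3·5^3 + 3·5^2 + 3·5 + 2  →[5↦6]→  3·6^3 + 3·6^2 + 3·6 + 2 = 776  −1 ⇒ G_4=775
G_4=775  [base 6] 3·6^3 + 3·6^2 + 3·6 + 1  →[6↦7]→  3·7^3 + 3·7^2 + 3·7 + 1 = 1198  −1 ⇒ G_5=1197
G_5=1197  [base 7] 3·7^3 + 3·7^2 + 3·7  →[7↦8]→  3·8^3 + 3·8^2 + 3·8 = 1752  −1 ⇒ G_6=1751
G_6=1751  [base 8] 3·8^3 + 3·8^2 + 2·8 + 7  →[8↦9]→  3·9^3 + 3·9^2 + 2·9 + 7 = 2455  −1 ⇒ G_7=2454
G_7=2454  [base 9] 3·9^3 + 3·9^2 + 2·9 + 6  →[9↦10]→  3·10^3 + 3·10^2 + 2·10 + 6 = 3326  −1 ⇒ G_8=3325
G_8=3325  [base 10] 3·10^3 + 3·10^2 + 2·10 + 5  →[10↦11]→  3·11^3 + 3·11^2 + 2·11 + 5 = 4383  −1 ⇒ G_9=4382

5, 27, 255, 467, 775, 1197, 1751, 2454, 3325, 4382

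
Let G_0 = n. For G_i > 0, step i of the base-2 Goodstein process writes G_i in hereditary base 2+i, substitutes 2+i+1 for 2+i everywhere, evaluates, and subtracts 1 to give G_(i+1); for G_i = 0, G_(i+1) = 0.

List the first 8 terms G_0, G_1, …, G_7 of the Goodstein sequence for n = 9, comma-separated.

9, 81, 1023, 9842, 140743, 2471826, 50333399, 1162263921

[0] 9 ≡ 2^(2 + 1) + 1 (base 2). Lift 3: 82. −1: 81.
[1] 81 ≡ 3^(3 + 1) (base 3). Lift 4: 1024. −1: 1023.
[2] 1023 ≡ 3·4^4 + 3·4^3 + 3·4^2 + 3·4 + 3 (base 4). Lift 5: 9843. −1: 9842.
[3] 9842 ≡ 3·5^5 + 3·5^3 + 3·5^2 + 3·5 + 2 (base 5). Lift 6: 140744. −1: 140743.
[4] 140743 ≡ 3·6^6 + 3·6^3 + 3·6^2 + 3·6 + 1 (base 6). Lift 7: 2471827. −1: 2471826.
[5] 2471826 ≡ 3·7^7 + 3·7^3 + 3·7^2 + 3·7 (base 7). Lift 8: 50333400. −1: 50333399.
[6] 50333399 ≡ 3·8^8 + 3·8^3 + 3·8^2 + 2·8 + 7 (base 8). Lift 9: 1162263922. −1: 1162263921.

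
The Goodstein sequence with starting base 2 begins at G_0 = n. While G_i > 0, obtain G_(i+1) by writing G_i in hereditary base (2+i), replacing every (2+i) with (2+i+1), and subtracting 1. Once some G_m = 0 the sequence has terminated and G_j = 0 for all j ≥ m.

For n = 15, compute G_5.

6588344

step 0: 15 = 2^(2 + 1) + 2^2 + 2 + 1; sub 3 for 2: 3^(3 + 1) + 3^3 + 3 + 1; = 112; G_1 = 112−1 = 111
step 1: 111 = 3^(3 + 1) + 3^3 + 3; sub 4 for 3: 4^(4 + 1) + 4^4 + 4; = 1284; G_2 = 1284−1 = 1283
step 2: 1283 = 4^(4 + 1) + 4^4 + 3; sub 5 for 4: 5^(5 + 1) + 5^5 + 3; = 18753; G_3 = 18753−1 = 18752
step 3: 18752 = 5^(5 + 1) + 5^5 + 2; sub 6 for 5: 6^(6 + 1) + 6^6 + 2; = 326594; G_4 = 326594−1 = 326593
step 4: 326593 = 6^(6 + 1) + 6^6 + 1; sub 7 for 6: 7^(7 + 1) + 7^7 + 1; = 6588345; G_5 = 6588345−1 = 6588344
step 5: 6588344 = 7^(7 + 1) + 7^7; sub 8 for 7: 8^(8 + 1) + 8^8; = 150994944; G_6 = 150994944−1 = 150994943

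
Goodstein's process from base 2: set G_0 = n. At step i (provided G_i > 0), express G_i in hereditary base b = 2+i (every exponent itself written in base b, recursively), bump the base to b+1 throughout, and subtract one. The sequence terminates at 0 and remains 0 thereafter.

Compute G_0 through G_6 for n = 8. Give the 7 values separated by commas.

8, 80, 553, 6310, 93395, 1647195, 33554571

G_0=8  [base 2] 2^(2 + 1)  →[2↦3]→  3^(3 + 1) = 81  −1 ⇒ G_1=80
G_1=80  [base 3] 2·3^3 + 2·3^2 + 2·3 + 2  →[3↦4]→  2·4^4 + 2·4^2 + 2·4 + 2 = 554  −1 ⇒ G_2=553
G_2=553  [base 4] 2·4^4 + 2·4^2 + 2·4 + 1  →[4↦5]→  2·5^5 + 2·5^2 + 2·5 + 1 = 6311  −1 ⇒ G_3=6310
G_3=6310  [base 5] 2·5^5 + 2·5^2 + 2·5  →[5↦6]→  2·6^6 + 2·6^2 + 2·6 = 93396  −1 ⇒ G_4=93395
G_4=93395  [base 6] 2·6^6 + 2·6^2 + 6 + 5  →[6↦7]→  2·7^7 + 2·7^2 + 7 + 5 = 1647196  −1 ⇒ G_5=1647195
G_5=1647195  [base 7] 2·7^7 + 2·7^2 + 7 + 4  →[7↦8]→  2·8^8 + 2·8^2 + 8 + 4 = 33554572  −1 ⇒ G_6=33554571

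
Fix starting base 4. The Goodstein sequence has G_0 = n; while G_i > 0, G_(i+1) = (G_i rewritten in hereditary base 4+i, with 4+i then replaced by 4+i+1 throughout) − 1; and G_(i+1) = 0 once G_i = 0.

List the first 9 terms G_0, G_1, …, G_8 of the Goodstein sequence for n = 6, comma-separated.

6, 6, 6, 6, 5, 4, 3, 2, 1

i=0: 6 = 4 + 2 (b=4); 4→5: 5 + 2 = 7; 7−1 = 6
i=1: 6 = 5 + 1 (b=5); 5→6: 6 + 1 = 7; 7−1 = 6
i=2: 6 = 6 (b=6); 6→7: 7 = 7; 7−1 = 6
i=3: 6 = 6 (b=7); 7→8: 6 = 6; 6−1 = 5
i=4: 5 = 5 (b=8); 8→9: 5 = 5; 5−1 = 4
i=5: 4 = 4 (b=9); 9→10: 4 = 4; 4−1 = 3
i=6: 3 = 3 (b=10); 10→11: 3 = 3; 3−1 = 2
i=7: 2 = 2 (b=11); 11→12: 2 = 2; 2−1 = 1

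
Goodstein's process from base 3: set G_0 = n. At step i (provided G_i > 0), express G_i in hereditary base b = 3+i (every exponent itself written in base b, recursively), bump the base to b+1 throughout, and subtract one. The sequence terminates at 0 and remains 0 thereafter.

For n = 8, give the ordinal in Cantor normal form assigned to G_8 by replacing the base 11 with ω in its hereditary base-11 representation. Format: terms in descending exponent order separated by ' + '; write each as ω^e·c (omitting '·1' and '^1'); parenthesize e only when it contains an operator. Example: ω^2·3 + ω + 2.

ω

base 3: 8 = 2·3 + 2; at 4: 2·4 + 2 = 10; next = 9
base 4: 9 = 2·4 + 1; at 5: 2·5 + 1 = 11; next = 10
base 5: 10 = 2·5; at 6: 2·6 = 12; next = 11
base 6: 11 = 6 + 5; at 7: 7 + 5 = 12; next = 11
base 7: 11 = 7 + 4; at 8: 8 + 4 = 12; next = 11
base 8: 11 = 8 + 3; at 9: 9 + 3 = 12; next = 11
base 9: 11 = 9 + 2; at 10: 10 + 2 = 12; next = 11
base 10: 11 = 10 + 1; at 11: 11 + 1 = 12; next = 11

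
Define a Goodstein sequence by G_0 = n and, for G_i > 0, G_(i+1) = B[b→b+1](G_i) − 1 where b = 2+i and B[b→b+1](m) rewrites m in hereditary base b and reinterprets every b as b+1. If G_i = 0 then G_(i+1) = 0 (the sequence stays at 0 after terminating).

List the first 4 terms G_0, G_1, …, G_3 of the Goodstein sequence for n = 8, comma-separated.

8, 80, 553, 6310

base 2: 8 = 2^(2 + 1); at 3: 3^(3 + 1) = 81; next = 80
base 3: 80 = 2·3^3 + 2·3^2 + 2·3 + 2; at 4: 2·4^4 + 2·4^2 + 2·4 + 2 = 554; next = 553
base 4: 553 = 2·4^4 + 2·4^2 + 2·4 + 1; at 5: 2·5^5 + 2·5^2 + 2·5 + 1 = 6311; next = 6310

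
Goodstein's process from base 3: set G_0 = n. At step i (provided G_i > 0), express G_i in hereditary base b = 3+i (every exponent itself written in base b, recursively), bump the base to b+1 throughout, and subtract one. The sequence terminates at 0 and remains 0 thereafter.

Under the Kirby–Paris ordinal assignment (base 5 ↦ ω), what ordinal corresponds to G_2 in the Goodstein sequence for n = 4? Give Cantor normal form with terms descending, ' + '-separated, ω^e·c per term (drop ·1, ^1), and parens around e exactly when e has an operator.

4

step 0: 4 = 3 + 1; sub 4 for 3: 4 + 1; = 5; G_1 = 5−1 = 4
step 1: 4 = 4; sub 5 for 4: 5; = 5; G_2 = 5−1 = 4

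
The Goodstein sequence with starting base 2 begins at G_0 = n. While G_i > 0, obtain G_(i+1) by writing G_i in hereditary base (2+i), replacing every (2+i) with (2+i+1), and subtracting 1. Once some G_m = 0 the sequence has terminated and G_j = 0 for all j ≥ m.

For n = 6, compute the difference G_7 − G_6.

[0] 6 ≡ 2^2 + 2 (base 2). Lift 3: 30. −1: 29.
[1] 29 ≡ 3^3 + 2 (base 3). Lift 4: 258. −1: 257.
[2] 257 ≡ 4^4 + 1 (base 4). Lift 5: 3126. −1: 3125.
[3] 3125 ≡ 5^5 (base 5). Lift 6: 46656. −1: 46655.
[4] 46655 ≡ 5·6^5 + 5·6^4 + 5·6^3 + 5·6^2 + 5·6 + 5 (base 6). Lift 7: 98040. −1: 98039.
[5] 98039 ≡ 5·7^5 + 5·7^4 + 5·7^3 + 5·7^2 + 5·7 + 4 (base 7). Lift 8: 187244. −1: 187243.
[6] 187243 ≡ 5·8^5 + 5·8^4 + 5·8^3 + 5·8^2 + 5·8 + 3 (base 8). Lift 9: 332148. −1: 332147.

144904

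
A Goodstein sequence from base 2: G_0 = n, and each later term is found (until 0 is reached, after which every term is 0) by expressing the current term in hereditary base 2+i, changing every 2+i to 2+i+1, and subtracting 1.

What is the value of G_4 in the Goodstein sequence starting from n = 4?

83

i=0: 4 = 2^2 (b=2); 2→3: 3^3 = 27; 27−1 = 26
i=1: 26 = 2·3^2 + 2·3 + 2 (b=3); 3→4: 2·4^2 + 2·4 + 2 = 42; 42−1 = 41
i=2: 41 = 2·4^2 + 2·4 + 1 (b=4); 4→5: 2·5^2 + 2·5 + 1 = 61; 61−1 = 60
i=3: 60 = 2·5^2 + 2·5 (b=5); 5→6: 2·6^2 + 2·6 = 84; 84−1 = 83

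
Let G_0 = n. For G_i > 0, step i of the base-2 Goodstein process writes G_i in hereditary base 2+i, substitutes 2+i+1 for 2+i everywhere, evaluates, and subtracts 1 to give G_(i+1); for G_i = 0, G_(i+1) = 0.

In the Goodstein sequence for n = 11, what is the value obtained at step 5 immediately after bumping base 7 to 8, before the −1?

134217728

step 0: 11 = 2^(2 + 1) + 2 + 1; sub 3 for 2: 3^(3 + 1) + 3 + 1; = 85; G_1 = 85−1 = 84
step 1: 84 = 3^(3 + 1) + 3; sub 4 for 3: 4^(4 + 1) + 4; = 1028; G_2 = 1028−1 = 1027
step 2: 1027 = 4^(4 + 1) + 3; sub 5 for 4: 5^(5 + 1) + 3; = 15628; G_3 = 15628−1 = 15627
step 3: 15627 = 5^(5 + 1) + 2; sub 6 for 5: 6^(6 + 1) + 2; = 279938; G_4 = 279938−1 = 279937
step 4: 279937 = 6^(6 + 1) + 1; sub 7 for 6: 7^(7 + 1) + 1; = 5764802; G_5 = 5764802−1 = 5764801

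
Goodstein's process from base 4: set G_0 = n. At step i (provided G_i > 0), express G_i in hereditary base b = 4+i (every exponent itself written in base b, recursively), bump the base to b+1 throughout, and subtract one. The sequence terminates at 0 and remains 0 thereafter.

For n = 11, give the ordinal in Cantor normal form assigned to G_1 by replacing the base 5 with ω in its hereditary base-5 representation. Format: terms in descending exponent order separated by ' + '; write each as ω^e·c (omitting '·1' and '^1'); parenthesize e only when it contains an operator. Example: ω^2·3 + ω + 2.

ω·2 + 2

[0] 11 ≡ 2·4 + 3 (base 4). Lift 5: 13. −1: 12.
[1] 12 ≡ 2·5 + 2 (base 5). Lift 6: 14. −1: 13.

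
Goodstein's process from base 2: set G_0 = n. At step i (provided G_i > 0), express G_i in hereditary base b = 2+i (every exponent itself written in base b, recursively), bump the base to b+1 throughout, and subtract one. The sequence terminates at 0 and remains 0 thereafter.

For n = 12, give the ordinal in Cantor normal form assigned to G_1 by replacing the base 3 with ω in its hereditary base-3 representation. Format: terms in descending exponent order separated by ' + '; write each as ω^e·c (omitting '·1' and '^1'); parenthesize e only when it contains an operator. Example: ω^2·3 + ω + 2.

G_0 = 12. HB_2(12) = 2^(2 + 1) + 2^2. Bump = 108. G_1 = 107.
G_1 = 107. HB_3(107) = 3^(3 + 1) + 2·3^2 + 2·3 + 2. Bump = 1066. G_2 = 1065.

ω^(ω + 1) + ω^2·2 + ω·2 + 2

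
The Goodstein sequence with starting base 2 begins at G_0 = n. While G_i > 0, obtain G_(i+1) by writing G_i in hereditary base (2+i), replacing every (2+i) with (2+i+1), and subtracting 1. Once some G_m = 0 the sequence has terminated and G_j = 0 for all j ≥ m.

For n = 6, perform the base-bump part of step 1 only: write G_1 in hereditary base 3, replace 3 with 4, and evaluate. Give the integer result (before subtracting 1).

258

step 0: 6 = 2^2 + 2; sub 3 for 2: 3^3 + 3; = 30; G_1 = 30−1 = 29
step 1: 29 = 3^3 + 2; sub 4 for 3: 4^4 + 2; = 258; G_2 = 258−1 = 257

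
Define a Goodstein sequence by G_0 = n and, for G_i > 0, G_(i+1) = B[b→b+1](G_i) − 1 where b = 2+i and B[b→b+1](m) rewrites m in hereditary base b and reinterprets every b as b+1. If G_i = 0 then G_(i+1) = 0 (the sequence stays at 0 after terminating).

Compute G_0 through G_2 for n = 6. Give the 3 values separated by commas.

6, 29, 257

i=0: 6 = 2^2 + 2 (b=2); 2→3: 3^3 + 3 = 30; 30−1 = 29
i=1: 29 = 3^3 + 2 (b=3); 3→4: 4^4 + 2 = 258; 258−1 = 257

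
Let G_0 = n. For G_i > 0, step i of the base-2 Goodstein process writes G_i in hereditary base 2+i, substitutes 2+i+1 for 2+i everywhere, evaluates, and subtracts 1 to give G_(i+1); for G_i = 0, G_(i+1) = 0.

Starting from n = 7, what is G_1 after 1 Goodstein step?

G_0=7  [base 2] 2^2 + 2 + 1  →[2↦3]→  3^3 + 3 + 1 = 31  −1 ⇒ G_1=30
G_1=30  [base 3] 3^3 + 3  →[3↦4]→  4^4 + 4 = 260  −1 ⇒ G_2=259

30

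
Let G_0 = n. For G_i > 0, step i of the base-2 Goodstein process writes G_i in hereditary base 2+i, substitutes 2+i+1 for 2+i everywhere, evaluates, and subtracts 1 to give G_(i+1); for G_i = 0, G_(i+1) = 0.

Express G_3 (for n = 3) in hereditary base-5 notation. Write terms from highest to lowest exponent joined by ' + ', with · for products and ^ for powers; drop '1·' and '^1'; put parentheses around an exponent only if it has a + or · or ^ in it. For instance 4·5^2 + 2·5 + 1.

G_0=3  [base 2] 2 + 1  →[2↦3]→  3 + 1 = 4  −1 ⇒ G_1=3
G_1=3  [base 3] 3  →[3↦4]→  4 = 4  −1 ⇒ G_2=3
G_2=3  [base 4] 3  →[4↦5]→  3 = 3  −1 ⇒ G_3=2
G_3=2  [base 5] 2  →[5↦6]→  2 = 2  −1 ⇒ G_4=1

2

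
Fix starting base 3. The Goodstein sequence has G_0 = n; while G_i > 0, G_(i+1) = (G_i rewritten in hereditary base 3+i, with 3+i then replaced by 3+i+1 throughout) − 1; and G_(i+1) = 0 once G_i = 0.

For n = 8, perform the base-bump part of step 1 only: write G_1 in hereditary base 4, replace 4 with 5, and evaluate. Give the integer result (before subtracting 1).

step 0: 8 = 2·3 + 2; sub 4 for 3: 2·4 + 2; = 10; G_1 = 10−1 = 9
step 1: 9 = 2·4 + 1; sub 5 for 4: 2·5 + 1; = 11; G_2 = 11−1 = 10

11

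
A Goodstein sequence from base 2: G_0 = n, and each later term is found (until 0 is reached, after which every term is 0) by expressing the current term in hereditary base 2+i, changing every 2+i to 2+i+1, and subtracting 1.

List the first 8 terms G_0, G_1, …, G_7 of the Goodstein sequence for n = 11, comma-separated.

G_0=11  [base 2] 2^(2 + 1) + 2 + 1  →[2↦3]→  3^(3 + 1) + 3 + 1 = 85  −1 ⇒ G_1=84
G_1=84  [base 3] 3^(3 + 1) + 3  →[3↦4]→  4^(4 + 1) + 4 = 1028  −1 ⇒ G_2=1027
G_2=1027  [base 4] 4^(4 + 1) + 3  →[4↦5]→  5^(5 + 1) + 3 = 15628  −1 ⇒ G_3=15627
G_3=15627  [base 5] 5^(5 + 1) + 2  →[5↦6]→  6^(6 + 1) + 2 = 279938  −1 ⇒ G_4=279937
G_4=279937  [base 6] 6^(6 + 1) + 1  →[6↦7]→  7^(7 + 1) + 1 = 5764802  −1 ⇒ G_5=5764801
G_5=5764801  [base 7] 7^(7 + 1)  →[7↦8]→  8^(8 + 1) = 134217728  −1 ⇒ G_6=134217727
G_6=134217727  [base 8] 7·8^8 + 7·8^7 + 7·8^6 + 7·8^5 + 7·8^4 + 7·8^3 + 7·8^2 + 7·8 + 7  →[8↦9]→  7·9^9 + 7·9^7 + 7·9^6 + 7·9^5 + 7·9^4 + 7·9^3 + 7·9^2 + 7·9 + 7 = 2749609303  −1 ⇒ G_7=2749609302

11, 84, 1027, 15627, 279937, 5764801, 134217727, 2749609302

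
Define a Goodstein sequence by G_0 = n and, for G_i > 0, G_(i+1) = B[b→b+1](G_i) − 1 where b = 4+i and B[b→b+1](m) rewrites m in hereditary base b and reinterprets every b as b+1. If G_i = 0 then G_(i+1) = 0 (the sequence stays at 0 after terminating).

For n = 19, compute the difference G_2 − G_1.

19 —HB4→ 4^2 + 3 —bump→ 5^2 + 3 = 28 —(−1)→ 27
27 —HB5→ 5^2 + 2 —bump→ 6^2 + 2 = 38 —(−1)→ 37

10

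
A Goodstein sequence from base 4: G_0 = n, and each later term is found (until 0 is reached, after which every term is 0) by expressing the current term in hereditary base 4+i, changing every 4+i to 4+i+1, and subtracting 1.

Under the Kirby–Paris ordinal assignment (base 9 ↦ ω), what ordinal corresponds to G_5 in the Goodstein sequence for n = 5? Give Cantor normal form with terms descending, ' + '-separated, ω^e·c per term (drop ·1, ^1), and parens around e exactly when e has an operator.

2

(0) 5|_4 = 4 + 1 ↦ 5 + 1|_5 = 6 ⇒ 5
(1) 5|_5 = 5 ↦ 6|_6 = 6 ⇒ 5
(2) 5|_6 = 5 ↦ 5|_7 = 5 ⇒ 4
(3) 4|_7 = 4 ↦ 4|_8 = 4 ⇒ 3
(4) 3|_8 = 3 ↦ 3|_9 = 3 ⇒ 2
(5) 2|_9 = 2 ↦ 2|_10 = 2 ⇒ 1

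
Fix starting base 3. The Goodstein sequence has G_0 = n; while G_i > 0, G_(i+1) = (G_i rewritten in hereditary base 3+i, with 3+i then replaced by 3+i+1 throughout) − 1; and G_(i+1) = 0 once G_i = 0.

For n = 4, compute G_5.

1

G_0 = 4. HB_3(4) = 3 + 1. Bump = 5. G_1 = 4.
G_1 = 4. HB_4(4) = 4. Bump = 5. G_2 = 4.
G_2 = 4. HB_5(4) = 4. Bump = 4. G_3 = 3.
G_3 = 3. HB_6(3) = 3. Bump = 3. G_4 = 2.
G_4 = 2. HB_7(2) = 2. Bump = 2. G_5 = 1.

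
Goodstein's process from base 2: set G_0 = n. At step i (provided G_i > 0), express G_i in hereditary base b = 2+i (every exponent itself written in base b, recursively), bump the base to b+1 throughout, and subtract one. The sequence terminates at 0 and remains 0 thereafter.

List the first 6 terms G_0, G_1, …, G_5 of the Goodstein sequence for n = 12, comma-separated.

G_0 = 12. HB_2(12) = 2^(2 + 1) + 2^2. Bump = 108. G_1 = 107.
G_1 = 107. HB_3(107) = 3^(3 + 1) + 2·3^2 + 2·3 + 2. Bump = 1066. G_2 = 1065.
G_2 = 1065. HB_4(1065) = 4^(4 + 1) + 2·4^2 + 2·4 + 1. Bump = 15686. G_3 = 15685.
G_3 = 15685. HB_5(15685) = 5^(5 + 1) + 2·5^2 + 2·5. Bump = 280020. G_4 = 280019.
G_4 = 280019. HB_6(280019) = 6^(6 + 1) + 2·6^2 + 6 + 5. Bump = 5764911. G_5 = 5764910.

12, 107, 1065, 15685, 280019, 5764910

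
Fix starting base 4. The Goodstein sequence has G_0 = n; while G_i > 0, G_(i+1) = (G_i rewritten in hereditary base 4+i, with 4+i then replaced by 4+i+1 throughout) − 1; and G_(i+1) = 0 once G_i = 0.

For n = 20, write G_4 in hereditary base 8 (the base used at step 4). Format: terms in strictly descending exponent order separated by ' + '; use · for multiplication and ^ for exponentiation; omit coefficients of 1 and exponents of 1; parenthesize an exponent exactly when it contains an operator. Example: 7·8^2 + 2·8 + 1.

[0] 20 ≡ 4^2 + 4 (base 4). Lift 5: 30. −1: 29.
[1] 29 ≡ 5^2 + 4 (base 5). Lift 6: 40. −1: 39.
[2] 39 ≡ 6^2 + 3 (base 6). Lift 7: 52. −1: 51.
[3] 51 ≡ 7^2 + 2 (base 7). Lift 8: 66. −1: 65.
[4] 65 ≡ 8^2 + 1 (base 8). Lift 9: 82. −1: 81.

8^2 + 1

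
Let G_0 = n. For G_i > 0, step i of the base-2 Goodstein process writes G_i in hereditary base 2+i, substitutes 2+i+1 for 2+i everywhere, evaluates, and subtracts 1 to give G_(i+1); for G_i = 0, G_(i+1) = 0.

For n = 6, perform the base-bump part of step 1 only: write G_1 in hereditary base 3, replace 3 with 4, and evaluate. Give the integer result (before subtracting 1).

i=0: 6 = 2^2 + 2 (b=2); 2→3: 3^3 + 3 = 30; 30−1 = 29
i=1: 29 = 3^3 + 2 (b=3); 3→4: 4^4 + 2 = 258; 258−1 = 257

258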